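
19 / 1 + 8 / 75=1433 / 75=19.11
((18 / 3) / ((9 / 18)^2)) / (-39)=-0.62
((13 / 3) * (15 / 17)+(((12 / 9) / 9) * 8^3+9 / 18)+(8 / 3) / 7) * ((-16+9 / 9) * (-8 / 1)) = 10353100 / 1071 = 9666.76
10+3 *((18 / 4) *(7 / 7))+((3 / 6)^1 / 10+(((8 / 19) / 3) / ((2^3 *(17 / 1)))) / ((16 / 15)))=608557 / 25840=23.55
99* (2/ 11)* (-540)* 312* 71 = -215317440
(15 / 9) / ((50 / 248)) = 124 / 15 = 8.27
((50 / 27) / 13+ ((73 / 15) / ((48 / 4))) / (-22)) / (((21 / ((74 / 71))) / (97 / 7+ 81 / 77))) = 29055101 / 316621305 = 0.09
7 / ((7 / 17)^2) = 289 / 7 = 41.29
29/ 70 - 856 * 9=-539251/ 70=-7703.59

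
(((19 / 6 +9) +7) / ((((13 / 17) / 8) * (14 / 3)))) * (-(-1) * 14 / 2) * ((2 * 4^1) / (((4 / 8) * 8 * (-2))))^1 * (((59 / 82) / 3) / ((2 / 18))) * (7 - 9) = 692070 / 533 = 1298.44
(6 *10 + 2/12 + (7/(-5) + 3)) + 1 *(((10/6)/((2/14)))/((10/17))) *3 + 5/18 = 10939/90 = 121.54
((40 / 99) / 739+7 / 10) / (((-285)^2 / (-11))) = -512527 / 5402274750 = -0.00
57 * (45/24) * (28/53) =56.46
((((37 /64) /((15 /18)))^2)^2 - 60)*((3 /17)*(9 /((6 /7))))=-2467696956417 /22282240000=-110.75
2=2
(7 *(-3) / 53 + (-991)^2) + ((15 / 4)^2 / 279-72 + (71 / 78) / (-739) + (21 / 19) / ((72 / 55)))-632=14127206323737029 / 14395282512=981377.50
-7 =-7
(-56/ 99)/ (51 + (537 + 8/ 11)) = -14/ 14571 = -0.00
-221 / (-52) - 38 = -135 / 4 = -33.75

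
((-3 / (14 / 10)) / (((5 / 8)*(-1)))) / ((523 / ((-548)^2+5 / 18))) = 3088844 / 1569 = 1968.67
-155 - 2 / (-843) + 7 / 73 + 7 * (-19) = -17717185 / 61539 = -287.90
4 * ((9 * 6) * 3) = 648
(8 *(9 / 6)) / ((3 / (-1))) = -4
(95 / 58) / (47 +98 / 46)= 437 / 13108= 0.03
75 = 75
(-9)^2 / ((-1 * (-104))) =81 / 104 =0.78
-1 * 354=-354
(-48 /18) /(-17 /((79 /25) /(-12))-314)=316 /29559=0.01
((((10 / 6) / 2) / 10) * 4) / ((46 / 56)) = 28 / 69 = 0.41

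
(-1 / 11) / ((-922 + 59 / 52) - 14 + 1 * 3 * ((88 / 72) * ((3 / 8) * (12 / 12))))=104 / 1067913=0.00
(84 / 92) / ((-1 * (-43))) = 21 / 989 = 0.02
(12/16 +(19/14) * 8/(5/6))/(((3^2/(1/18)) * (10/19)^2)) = 232123/756000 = 0.31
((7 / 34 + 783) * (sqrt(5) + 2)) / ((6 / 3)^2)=26629 / 68 + 26629 * sqrt(5) / 136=829.43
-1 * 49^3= -117649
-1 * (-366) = 366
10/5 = 2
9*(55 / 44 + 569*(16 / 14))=164187 / 28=5863.82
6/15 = 2/5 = 0.40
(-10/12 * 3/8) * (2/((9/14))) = -35/36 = -0.97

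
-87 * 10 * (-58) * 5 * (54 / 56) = 1703025 / 7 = 243289.29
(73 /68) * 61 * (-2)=-4453 /34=-130.97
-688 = -688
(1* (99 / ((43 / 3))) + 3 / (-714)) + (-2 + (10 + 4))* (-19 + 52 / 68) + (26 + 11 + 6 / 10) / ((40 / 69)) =-18812747 / 127925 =-147.06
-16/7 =-2.29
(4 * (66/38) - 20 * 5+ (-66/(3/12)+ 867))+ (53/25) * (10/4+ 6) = 501569/950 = 527.97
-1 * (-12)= 12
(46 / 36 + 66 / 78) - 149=-34369 / 234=-146.88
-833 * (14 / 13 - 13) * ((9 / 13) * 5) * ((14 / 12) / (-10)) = -4010.97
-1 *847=-847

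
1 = 1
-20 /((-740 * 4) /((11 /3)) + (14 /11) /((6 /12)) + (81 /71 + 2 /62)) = 48422 /1945485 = 0.02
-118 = -118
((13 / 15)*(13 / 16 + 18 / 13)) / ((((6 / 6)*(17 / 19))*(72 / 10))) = 8683 / 29376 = 0.30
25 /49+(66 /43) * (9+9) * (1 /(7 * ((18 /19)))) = 9853 /2107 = 4.68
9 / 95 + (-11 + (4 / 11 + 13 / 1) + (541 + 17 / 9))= 5128991 / 9405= 545.35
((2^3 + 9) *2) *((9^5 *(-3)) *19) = -114436962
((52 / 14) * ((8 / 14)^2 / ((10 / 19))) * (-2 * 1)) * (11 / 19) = -4576 / 1715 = -2.67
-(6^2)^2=-1296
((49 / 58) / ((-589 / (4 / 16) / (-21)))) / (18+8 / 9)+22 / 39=511424699 / 905976240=0.56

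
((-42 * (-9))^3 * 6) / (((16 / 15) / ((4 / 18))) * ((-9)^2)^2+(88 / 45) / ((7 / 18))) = 1417766490 / 137803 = 10288.36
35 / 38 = 0.92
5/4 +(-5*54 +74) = -194.75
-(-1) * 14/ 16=7/ 8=0.88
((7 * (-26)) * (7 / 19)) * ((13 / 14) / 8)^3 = -28561 / 272384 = -0.10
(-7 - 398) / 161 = -405 / 161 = -2.52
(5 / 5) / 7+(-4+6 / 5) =-93 / 35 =-2.66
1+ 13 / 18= 31 / 18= 1.72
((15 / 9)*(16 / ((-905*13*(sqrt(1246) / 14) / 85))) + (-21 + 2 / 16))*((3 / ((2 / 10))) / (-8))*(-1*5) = -12525 / 64 - 4250*sqrt(1246) / 209417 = -196.42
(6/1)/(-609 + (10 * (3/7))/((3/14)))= -6/589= -0.01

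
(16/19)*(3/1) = 48/19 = 2.53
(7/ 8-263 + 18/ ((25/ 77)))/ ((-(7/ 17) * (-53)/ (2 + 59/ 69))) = -46145871/ 1706600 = -27.04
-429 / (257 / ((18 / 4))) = -3861 / 514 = -7.51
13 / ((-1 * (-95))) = 13 / 95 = 0.14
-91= -91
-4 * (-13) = 52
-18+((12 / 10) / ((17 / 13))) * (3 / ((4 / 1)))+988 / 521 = -15.42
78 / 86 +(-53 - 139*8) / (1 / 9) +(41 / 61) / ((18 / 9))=-54997789 / 5246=-10483.76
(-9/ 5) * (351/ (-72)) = 351/ 40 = 8.78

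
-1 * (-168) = 168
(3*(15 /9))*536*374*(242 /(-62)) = -121280720 /31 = -3912281.29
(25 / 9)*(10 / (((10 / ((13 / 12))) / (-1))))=-325 / 108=-3.01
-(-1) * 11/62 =0.18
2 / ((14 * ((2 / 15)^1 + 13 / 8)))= 120 / 1477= 0.08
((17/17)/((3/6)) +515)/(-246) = -517/246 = -2.10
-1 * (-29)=29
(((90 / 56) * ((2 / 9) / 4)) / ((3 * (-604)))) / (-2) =5 / 202944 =0.00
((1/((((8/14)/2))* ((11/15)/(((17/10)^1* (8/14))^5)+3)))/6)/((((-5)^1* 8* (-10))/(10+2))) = 59633994/13111673525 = 0.00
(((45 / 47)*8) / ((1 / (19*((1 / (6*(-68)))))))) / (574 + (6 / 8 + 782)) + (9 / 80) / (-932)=-41341319 / 107768352960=-0.00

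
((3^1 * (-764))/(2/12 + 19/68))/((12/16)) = -6850.81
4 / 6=2 / 3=0.67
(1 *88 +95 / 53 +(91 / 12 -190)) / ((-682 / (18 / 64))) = 176727 / 4626688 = 0.04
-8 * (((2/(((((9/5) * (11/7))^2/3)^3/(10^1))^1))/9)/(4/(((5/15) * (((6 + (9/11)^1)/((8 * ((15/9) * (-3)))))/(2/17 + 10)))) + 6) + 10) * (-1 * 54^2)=3014393694595780480/12921998008491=233276.13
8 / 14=4 / 7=0.57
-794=-794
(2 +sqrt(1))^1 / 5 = 3 / 5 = 0.60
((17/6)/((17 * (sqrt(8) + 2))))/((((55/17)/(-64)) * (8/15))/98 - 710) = 3332/28388651 - 3332 * sqrt(2)/28388651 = -0.00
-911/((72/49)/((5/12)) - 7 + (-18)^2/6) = -223195/12379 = -18.03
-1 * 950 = -950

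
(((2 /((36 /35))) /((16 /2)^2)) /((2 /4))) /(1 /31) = 1085 /576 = 1.88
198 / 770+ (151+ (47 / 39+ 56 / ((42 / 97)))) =128217 / 455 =281.80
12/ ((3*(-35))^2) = 4/ 3675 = 0.00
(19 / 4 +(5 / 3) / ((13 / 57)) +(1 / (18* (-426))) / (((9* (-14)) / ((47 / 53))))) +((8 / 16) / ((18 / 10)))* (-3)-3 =5474872097 / 665689752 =8.22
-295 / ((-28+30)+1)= -295 / 3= -98.33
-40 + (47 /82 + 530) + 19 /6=60730 /123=493.74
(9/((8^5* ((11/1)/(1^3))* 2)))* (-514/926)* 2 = -2313/166887424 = -0.00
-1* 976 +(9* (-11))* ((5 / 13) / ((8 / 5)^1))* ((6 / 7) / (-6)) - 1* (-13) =-698589 / 728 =-959.60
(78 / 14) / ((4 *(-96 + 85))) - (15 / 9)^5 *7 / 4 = -423463 / 18711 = -22.63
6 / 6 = 1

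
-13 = -13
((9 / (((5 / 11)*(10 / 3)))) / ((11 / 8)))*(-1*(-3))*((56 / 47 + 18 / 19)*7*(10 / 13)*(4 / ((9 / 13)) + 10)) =27338976 / 11609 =2354.98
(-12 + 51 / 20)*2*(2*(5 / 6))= -31.50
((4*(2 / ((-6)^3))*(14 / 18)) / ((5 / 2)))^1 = -14 / 1215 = -0.01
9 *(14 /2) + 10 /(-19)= 62.47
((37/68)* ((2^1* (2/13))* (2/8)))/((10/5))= 37/1768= 0.02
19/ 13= 1.46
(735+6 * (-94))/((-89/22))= -3762/89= -42.27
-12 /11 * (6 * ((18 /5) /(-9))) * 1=144 /55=2.62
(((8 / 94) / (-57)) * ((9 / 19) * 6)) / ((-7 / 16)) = 1152 / 118769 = 0.01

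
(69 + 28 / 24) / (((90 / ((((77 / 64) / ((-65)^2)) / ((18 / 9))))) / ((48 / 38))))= 32417 / 231192000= 0.00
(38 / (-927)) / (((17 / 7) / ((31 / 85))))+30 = 40177204 / 1339515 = 29.99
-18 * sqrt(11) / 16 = -9 * sqrt(11) / 8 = -3.73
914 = 914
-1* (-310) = 310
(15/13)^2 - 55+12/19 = -170302/3211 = -53.04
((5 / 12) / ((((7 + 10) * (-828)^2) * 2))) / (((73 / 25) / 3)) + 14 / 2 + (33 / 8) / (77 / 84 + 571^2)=186412895256158491 / 26630365406633856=7.00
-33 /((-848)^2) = -33 /719104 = -0.00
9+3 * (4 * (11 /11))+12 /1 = 33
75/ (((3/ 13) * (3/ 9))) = 975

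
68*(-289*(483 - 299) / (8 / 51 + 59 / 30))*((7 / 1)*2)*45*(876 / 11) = -339248671372800 / 3971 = -85431546555.73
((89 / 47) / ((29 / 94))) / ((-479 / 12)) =-0.15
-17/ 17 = -1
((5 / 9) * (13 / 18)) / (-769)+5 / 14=155495 / 436023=0.36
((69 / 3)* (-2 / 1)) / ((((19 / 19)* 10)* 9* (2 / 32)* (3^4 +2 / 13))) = -4784 / 47475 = -0.10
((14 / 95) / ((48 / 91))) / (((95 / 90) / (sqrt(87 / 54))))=637 * sqrt(58) / 14440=0.34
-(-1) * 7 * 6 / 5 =42 / 5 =8.40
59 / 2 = 29.50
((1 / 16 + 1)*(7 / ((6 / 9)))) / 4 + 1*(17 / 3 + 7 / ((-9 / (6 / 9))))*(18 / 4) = 9967 / 384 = 25.96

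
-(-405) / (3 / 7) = 945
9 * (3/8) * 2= 27/4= 6.75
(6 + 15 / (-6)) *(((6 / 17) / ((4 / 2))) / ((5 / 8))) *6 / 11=504 / 935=0.54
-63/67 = -0.94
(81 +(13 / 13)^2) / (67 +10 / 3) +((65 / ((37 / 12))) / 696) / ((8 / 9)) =4346763 / 3622448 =1.20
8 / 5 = 1.60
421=421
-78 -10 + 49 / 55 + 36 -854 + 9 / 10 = -99463 / 110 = -904.21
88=88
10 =10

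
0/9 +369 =369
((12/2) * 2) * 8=96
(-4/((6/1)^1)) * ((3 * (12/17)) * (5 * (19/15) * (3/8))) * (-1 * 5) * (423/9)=13395/17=787.94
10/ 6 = 5/ 3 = 1.67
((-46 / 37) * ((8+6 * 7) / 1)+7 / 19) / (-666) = 43441 / 468198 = 0.09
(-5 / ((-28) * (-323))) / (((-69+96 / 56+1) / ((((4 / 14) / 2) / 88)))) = 5 / 369284608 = 0.00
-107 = -107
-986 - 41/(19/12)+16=-18922/19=-995.89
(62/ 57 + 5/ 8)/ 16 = 0.11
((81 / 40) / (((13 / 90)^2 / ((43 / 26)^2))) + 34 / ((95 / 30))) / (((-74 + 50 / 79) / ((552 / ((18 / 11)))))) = -347334667361 / 273500136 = -1269.96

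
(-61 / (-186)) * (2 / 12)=61 / 1116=0.05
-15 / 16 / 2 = -15 / 32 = -0.47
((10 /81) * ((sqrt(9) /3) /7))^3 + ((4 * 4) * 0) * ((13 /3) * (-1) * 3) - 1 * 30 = -5468526890 /182284263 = -30.00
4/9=0.44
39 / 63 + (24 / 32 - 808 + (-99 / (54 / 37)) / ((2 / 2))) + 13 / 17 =-415881 / 476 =-873.70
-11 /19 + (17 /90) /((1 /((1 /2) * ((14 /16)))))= -13579 /27360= -0.50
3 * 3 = 9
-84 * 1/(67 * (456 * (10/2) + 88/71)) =-1491/2712964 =-0.00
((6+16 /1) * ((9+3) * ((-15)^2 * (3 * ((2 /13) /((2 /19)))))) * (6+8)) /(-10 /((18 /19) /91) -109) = -213305400 /62569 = -3409.12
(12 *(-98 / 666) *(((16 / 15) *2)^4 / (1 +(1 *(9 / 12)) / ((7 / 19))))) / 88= -719323136 / 5254115625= -0.14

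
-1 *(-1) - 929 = -928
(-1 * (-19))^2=361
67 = 67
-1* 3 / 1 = -3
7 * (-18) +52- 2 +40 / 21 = -1556 / 21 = -74.10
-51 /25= -2.04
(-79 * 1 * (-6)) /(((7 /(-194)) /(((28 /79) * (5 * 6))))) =-139680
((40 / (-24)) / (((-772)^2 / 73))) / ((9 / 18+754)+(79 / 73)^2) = -1945085 / 7200031747368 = -0.00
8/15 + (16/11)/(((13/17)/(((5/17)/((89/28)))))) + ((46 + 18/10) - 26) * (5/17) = 23110717/3245385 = 7.12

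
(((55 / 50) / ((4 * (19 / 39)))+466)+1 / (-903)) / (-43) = -320193107 / 29510040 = -10.85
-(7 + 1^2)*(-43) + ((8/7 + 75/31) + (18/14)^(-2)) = 6119734/17577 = 348.17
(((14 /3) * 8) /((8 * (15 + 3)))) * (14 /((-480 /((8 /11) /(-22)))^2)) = 49 /2846210400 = 0.00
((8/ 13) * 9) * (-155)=-11160/ 13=-858.46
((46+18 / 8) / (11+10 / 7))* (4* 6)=2702 / 29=93.17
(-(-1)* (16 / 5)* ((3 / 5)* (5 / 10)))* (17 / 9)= 136 / 75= 1.81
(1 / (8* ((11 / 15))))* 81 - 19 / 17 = 18983 / 1496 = 12.69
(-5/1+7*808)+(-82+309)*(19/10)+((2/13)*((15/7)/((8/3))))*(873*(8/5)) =5692033/910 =6254.98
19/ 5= 3.80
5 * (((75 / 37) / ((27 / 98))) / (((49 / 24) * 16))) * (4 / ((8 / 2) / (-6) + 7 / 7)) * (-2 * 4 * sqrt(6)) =-264.81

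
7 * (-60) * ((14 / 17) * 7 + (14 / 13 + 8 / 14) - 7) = -38340 / 221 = -173.48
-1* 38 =-38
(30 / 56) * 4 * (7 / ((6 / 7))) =17.50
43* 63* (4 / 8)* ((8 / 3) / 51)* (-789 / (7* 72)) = -11309 / 102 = -110.87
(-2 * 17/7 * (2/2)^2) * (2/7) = -68/49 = -1.39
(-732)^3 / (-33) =130741056 / 11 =11885550.55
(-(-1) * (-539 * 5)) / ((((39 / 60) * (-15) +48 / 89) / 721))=691741820 / 3279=210961.21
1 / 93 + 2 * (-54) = -107.99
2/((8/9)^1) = 9/4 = 2.25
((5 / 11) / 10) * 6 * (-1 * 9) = -2.45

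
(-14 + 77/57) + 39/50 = -33827/2850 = -11.87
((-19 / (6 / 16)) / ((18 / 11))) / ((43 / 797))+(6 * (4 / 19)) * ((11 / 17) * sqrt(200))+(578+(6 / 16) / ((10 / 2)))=194123 / 46440+2640 * sqrt(2) / 323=15.74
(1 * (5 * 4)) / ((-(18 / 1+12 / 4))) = -20 / 21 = -0.95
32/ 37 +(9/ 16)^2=11189/ 9472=1.18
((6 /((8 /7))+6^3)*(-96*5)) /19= -5589.47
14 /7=2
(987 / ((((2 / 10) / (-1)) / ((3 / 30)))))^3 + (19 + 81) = -961504003 / 8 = -120188000.38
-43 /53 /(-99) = 43 /5247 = 0.01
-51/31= -1.65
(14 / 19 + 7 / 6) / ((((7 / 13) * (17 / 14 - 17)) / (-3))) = 217 / 323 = 0.67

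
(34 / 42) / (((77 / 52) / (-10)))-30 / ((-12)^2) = -73415 / 12936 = -5.68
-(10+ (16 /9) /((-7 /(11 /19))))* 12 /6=-23588 /1197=-19.71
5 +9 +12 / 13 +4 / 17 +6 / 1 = 4676 / 221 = 21.16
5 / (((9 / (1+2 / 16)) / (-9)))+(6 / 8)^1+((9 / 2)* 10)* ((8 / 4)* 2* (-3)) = -4359 / 8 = -544.88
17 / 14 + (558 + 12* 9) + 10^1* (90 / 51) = 162997 / 238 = 684.86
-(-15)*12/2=90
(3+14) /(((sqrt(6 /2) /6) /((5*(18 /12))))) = 255*sqrt(3) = 441.67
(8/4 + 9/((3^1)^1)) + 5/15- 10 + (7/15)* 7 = -7/5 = -1.40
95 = 95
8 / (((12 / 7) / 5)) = 70 / 3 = 23.33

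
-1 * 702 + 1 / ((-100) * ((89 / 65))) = -1249573 / 1780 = -702.01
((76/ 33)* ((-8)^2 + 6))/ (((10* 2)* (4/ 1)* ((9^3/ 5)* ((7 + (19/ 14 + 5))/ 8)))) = 37240/ 4498659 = 0.01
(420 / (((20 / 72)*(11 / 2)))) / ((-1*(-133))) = 432 / 209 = 2.07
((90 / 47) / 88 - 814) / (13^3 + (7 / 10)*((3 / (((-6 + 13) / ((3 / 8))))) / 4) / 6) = -269329120 / 726944911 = -0.37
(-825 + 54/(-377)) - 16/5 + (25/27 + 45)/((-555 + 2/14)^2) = -79497564965203/95971785390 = -828.34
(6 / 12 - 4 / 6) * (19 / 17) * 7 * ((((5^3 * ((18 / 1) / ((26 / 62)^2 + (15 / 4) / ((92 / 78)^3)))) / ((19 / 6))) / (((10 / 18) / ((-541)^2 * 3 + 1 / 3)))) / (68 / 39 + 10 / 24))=-111765337299217728000 / 405825843293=-275402217.84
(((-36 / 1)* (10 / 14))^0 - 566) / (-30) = 18.83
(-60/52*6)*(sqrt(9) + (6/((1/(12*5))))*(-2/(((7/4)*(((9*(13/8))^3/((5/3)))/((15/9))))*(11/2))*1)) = -3617806030/178134957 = -20.31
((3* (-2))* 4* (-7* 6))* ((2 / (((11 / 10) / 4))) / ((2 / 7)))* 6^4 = 365783040 / 11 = 33253003.64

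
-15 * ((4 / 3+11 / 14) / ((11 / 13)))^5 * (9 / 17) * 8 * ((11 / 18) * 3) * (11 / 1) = -10366610924987785 / 82143069624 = -126201.89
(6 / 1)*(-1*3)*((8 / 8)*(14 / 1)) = -252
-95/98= -0.97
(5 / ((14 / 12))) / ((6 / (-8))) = -40 / 7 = -5.71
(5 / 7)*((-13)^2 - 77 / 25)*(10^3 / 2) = 414800 / 7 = 59257.14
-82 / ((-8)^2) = -41 / 32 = -1.28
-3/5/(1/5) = -3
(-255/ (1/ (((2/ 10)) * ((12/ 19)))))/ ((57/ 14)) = -2856/ 361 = -7.91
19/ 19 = 1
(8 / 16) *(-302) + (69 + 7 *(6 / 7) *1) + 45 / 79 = -5959 / 79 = -75.43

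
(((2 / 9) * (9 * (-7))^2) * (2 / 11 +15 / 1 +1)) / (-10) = -78498 / 55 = -1427.24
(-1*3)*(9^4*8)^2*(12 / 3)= -33059881728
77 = 77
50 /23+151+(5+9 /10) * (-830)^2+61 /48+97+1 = 4487497739 /1104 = 4064762.44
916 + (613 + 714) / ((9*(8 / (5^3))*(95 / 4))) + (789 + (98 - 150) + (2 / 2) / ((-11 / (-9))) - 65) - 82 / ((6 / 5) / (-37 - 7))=4692.49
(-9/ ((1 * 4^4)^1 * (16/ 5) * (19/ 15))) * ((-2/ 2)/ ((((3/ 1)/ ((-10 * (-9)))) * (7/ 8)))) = 10125/ 34048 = 0.30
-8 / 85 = -0.09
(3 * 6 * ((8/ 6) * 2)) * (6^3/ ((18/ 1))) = 576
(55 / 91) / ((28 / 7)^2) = 55 / 1456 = 0.04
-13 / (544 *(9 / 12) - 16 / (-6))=-39 / 1232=-0.03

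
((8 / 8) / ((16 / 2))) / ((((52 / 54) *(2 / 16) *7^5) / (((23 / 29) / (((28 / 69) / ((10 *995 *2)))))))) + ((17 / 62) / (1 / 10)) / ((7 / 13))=20611475215 / 2749927726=7.50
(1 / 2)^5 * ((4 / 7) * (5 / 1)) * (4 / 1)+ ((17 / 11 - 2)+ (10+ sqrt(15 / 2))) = sqrt(30) / 2+ 1525 / 154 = 12.64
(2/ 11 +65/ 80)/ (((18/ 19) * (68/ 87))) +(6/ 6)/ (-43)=4074467/ 3087744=1.32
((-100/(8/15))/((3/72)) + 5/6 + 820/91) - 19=-2461999/546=-4509.16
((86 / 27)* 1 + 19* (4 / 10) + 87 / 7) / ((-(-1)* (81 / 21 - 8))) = -21937 / 3915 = -5.60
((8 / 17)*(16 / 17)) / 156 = 32 / 11271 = 0.00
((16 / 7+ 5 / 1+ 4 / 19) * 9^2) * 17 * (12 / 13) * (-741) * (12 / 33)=-197693136 / 77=-2567443.32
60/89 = 0.67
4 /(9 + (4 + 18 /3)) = 4 /19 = 0.21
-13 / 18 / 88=-13 / 1584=-0.01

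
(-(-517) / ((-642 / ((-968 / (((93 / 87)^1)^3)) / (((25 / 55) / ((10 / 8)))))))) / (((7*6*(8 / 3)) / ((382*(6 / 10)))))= 3205501315973 / 892538360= 3591.44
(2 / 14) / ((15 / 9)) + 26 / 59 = 1087 / 2065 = 0.53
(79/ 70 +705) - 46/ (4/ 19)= 17067/ 35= 487.63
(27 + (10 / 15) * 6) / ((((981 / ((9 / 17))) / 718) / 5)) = 111290 / 1853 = 60.06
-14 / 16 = -7 / 8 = -0.88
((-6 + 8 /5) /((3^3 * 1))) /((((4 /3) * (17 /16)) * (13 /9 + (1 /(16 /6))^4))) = -32768 /417095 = -0.08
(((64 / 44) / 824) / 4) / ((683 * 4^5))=0.00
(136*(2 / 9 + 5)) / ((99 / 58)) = 370736 / 891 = 416.09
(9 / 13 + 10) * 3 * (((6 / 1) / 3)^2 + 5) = 3753 / 13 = 288.69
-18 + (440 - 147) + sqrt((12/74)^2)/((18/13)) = 30538/111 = 275.12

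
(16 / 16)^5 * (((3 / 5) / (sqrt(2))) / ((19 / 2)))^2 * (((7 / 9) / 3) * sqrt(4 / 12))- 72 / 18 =-4 + 14 * sqrt(3) / 81225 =-4.00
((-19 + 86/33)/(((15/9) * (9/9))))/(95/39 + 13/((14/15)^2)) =-0.57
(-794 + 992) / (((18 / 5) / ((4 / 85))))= 44 / 17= 2.59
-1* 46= -46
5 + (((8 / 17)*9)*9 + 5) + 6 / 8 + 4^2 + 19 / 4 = 2367 / 34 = 69.62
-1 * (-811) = 811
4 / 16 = 1 / 4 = 0.25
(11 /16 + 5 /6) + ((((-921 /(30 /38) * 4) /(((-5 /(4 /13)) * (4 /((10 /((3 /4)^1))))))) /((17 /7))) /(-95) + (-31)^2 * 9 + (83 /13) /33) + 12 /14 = 176583827449 /20420400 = 8647.42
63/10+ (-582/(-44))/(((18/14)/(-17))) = -27818/165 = -168.59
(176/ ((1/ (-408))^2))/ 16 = 1831104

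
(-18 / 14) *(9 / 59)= -81 / 413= -0.20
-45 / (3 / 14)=-210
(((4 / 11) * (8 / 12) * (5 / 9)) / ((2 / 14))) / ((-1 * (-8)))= 35 / 297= 0.12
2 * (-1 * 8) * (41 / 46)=-328 / 23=-14.26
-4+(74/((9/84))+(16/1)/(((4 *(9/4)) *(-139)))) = 859004/1251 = 686.65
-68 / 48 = -17 / 12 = -1.42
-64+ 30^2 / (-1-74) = -76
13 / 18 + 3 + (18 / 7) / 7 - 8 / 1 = -3449 / 882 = -3.91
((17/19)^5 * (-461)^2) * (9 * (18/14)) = 24441703789257/17332693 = 1410150.39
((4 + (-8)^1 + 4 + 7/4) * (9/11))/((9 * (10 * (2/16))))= 7/55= 0.13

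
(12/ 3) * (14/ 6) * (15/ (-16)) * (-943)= 33005/ 4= 8251.25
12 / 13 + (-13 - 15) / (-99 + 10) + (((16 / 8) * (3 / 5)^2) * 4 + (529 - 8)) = 15189029 / 28925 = 525.12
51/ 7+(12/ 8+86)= 1327/ 14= 94.79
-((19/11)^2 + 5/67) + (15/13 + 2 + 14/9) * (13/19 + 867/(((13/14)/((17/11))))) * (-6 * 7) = -1173690816670/4110249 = -285552.24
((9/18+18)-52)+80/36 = -563/18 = -31.28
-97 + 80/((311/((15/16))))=-30092/311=-96.76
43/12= 3.58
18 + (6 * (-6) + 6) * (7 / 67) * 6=-54 / 67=-0.81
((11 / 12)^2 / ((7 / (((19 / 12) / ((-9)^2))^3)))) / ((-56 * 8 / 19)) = -0.00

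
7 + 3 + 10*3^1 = 40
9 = 9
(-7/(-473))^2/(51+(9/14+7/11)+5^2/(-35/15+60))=118678/28563542447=0.00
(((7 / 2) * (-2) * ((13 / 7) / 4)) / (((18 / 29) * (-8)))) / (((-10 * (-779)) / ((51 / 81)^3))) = 1852201 / 88318408320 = 0.00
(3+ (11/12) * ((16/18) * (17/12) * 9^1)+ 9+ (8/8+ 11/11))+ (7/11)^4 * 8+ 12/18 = 6948835/263538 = 26.37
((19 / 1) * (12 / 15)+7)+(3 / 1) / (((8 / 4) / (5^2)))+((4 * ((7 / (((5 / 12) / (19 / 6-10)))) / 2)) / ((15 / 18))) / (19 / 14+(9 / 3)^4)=3248841 / 57650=56.35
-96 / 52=-24 / 13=-1.85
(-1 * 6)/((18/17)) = -17/3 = -5.67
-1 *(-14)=14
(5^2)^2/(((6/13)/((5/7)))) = 40625/42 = 967.26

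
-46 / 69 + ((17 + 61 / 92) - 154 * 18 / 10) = -359081 / 1380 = -260.20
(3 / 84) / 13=1 / 364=0.00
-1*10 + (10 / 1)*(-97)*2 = -1950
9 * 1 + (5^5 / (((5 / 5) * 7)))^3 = 30517581212 / 343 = 88972539.98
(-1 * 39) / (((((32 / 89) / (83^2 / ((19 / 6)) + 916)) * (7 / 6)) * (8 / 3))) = -917458191 / 8512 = -107784.09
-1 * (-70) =70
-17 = -17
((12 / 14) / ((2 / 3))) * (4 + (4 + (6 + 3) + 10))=243 / 7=34.71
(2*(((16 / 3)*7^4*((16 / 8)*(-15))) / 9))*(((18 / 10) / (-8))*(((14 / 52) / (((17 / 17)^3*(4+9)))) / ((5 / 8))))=537824 / 845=636.48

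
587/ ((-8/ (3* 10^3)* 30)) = -14675/ 2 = -7337.50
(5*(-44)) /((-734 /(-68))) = -7480 /367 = -20.38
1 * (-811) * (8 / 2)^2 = -12976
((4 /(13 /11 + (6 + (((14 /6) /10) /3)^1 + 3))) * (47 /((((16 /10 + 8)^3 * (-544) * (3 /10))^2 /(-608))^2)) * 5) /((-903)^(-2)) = 9214945568084716796875 /145026689477449637665940963328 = 0.00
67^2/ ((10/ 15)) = 13467/ 2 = 6733.50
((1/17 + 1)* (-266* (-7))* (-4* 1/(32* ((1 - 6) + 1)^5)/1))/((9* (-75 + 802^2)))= 931/22391179264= 0.00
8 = 8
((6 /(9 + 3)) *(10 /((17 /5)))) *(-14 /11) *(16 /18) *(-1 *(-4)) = -11200 /1683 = -6.65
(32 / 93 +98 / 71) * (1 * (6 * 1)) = 22772 / 2201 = 10.35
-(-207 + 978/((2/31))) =-14952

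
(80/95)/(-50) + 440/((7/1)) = 208944/3325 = 62.84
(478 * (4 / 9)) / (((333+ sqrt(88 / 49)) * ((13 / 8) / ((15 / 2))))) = 207987360 / 70635149 - 535360 * sqrt(22) / 211905447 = 2.93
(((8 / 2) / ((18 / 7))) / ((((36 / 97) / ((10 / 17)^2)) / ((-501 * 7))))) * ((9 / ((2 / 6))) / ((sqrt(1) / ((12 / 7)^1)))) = -68035800 / 289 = -235417.99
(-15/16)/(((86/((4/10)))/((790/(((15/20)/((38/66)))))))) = -7505/2838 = -2.64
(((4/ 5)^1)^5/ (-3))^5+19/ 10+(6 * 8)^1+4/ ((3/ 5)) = 8193073405091055455377/ 144839286804199218750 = 56.57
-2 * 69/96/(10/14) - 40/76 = -3859/1520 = -2.54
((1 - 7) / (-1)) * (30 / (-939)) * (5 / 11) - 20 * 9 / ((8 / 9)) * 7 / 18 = -1085745 / 13772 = -78.84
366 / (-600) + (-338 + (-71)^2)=470239 / 100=4702.39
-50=-50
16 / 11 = 1.45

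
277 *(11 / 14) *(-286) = -62245.86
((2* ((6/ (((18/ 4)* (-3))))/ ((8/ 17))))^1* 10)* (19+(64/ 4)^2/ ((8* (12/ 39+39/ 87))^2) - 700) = 1861354106/ 146205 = 12731.12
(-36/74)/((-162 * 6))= 1/1998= 0.00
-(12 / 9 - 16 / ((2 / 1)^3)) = 2 / 3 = 0.67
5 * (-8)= -40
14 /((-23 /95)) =-57.83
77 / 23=3.35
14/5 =2.80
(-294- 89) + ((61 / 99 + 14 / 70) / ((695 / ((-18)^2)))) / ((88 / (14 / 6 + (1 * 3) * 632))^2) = -205.94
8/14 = 4/7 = 0.57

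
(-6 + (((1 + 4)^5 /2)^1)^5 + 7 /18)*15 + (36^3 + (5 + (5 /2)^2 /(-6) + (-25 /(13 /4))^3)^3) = 20479308334552329943955320917827 /146596599332352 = 139698386100507638.15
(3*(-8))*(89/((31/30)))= -64080/31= -2067.10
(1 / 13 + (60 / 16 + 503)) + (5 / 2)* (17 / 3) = 81275 / 156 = 520.99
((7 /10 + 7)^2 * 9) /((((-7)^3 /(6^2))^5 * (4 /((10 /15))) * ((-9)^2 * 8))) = -0.00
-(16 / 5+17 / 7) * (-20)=788 / 7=112.57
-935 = -935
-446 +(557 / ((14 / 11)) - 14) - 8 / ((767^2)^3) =-63725979753195831209 / 2850363311644541966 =-22.36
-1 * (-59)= 59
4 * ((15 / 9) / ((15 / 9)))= 4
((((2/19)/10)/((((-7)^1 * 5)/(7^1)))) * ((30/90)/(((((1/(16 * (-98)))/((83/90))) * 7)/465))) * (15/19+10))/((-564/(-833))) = 2460518732/2290545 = 1074.21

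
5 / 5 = 1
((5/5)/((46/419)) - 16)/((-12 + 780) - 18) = -317/34500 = -0.01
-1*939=-939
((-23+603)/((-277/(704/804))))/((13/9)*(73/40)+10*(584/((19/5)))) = -232742400/195426845329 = -0.00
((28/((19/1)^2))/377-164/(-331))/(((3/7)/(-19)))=-156304232/7112859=-21.97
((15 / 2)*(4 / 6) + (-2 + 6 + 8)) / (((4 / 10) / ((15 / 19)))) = 1275 / 38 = 33.55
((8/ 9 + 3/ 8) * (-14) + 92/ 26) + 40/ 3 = -385/ 468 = -0.82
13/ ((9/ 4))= 52/ 9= 5.78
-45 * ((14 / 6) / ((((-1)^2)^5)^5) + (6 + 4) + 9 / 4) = -2625 / 4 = -656.25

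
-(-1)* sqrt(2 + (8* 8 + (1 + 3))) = sqrt(70) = 8.37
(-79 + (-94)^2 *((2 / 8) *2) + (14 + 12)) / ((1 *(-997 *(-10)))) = 873 / 1994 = 0.44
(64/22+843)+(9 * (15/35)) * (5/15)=65234/77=847.19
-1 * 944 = -944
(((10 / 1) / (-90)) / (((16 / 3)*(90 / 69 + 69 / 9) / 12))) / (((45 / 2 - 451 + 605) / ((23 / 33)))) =-529 / 4807154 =-0.00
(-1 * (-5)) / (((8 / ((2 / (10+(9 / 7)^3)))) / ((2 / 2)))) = 1715 / 16636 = 0.10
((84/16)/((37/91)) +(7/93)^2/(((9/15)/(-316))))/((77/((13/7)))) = 10115209/42241716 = 0.24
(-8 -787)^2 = 632025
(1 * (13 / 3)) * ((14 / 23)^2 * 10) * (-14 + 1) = -208.72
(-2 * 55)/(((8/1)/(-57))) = 3135/4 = 783.75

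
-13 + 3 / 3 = -12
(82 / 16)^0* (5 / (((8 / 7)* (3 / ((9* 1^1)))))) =105 / 8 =13.12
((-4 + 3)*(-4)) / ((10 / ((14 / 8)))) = 7 / 10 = 0.70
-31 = -31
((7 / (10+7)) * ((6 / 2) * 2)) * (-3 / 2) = -63 / 17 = -3.71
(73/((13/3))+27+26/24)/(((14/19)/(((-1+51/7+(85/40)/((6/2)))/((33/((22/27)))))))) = 156475925/14859936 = 10.53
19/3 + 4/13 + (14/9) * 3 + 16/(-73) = 10523/949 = 11.09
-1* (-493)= 493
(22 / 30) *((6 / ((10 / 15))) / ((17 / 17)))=33 / 5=6.60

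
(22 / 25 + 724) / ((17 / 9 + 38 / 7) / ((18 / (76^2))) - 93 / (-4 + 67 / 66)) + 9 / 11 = 2413595412 / 2149527325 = 1.12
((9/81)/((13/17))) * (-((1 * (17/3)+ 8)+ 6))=-1003/351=-2.86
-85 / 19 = -4.47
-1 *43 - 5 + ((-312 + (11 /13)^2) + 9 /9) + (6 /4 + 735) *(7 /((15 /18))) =4924927 /845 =5828.32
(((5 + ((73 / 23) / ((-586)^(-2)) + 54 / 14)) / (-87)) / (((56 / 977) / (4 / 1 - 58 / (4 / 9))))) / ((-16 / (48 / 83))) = -942924488077 / 943544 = -999343.42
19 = 19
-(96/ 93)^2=-1024/ 961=-1.07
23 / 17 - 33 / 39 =112 / 221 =0.51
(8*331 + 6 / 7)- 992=11598 / 7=1656.86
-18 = -18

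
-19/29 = -0.66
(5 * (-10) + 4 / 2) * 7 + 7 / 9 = -3017 / 9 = -335.22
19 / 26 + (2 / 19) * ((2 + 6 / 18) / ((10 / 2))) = 5779 / 7410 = 0.78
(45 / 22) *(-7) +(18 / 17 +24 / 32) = -9357 / 748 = -12.51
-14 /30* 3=-7 /5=-1.40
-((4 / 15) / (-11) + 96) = -15836 / 165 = -95.98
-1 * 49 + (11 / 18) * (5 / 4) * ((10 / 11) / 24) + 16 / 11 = -451597 / 9504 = -47.52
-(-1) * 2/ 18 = 1/ 9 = 0.11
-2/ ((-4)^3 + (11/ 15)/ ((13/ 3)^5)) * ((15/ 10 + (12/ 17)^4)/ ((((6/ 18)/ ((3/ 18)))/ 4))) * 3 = 3252916537650/ 9923369631749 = 0.33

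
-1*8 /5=-1.60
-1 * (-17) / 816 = 1 / 48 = 0.02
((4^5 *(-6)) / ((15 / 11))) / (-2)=11264 / 5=2252.80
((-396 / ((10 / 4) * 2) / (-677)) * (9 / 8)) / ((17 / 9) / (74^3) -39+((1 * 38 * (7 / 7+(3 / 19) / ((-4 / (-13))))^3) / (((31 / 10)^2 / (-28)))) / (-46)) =-563658378011388 / 131314717480180345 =-0.00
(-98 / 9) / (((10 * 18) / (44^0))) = -49 / 810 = -0.06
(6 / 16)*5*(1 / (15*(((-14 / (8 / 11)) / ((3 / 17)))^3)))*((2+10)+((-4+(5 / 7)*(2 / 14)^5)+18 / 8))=-260475966 / 263880427955221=-0.00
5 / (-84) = -5 / 84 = -0.06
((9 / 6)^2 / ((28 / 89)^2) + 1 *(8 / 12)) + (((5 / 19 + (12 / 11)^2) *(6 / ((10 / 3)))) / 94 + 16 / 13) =1629297948263 / 66076570560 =24.66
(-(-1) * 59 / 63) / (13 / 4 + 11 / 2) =0.11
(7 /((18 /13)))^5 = 3302.51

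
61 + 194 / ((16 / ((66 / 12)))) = 2043 / 16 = 127.69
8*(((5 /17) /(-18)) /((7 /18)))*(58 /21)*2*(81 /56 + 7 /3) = -368300 /52479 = -7.02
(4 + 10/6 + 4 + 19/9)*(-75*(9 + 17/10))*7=-66161.67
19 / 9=2.11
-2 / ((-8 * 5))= 1 / 20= 0.05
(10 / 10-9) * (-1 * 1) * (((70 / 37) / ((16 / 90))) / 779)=3150 / 28823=0.11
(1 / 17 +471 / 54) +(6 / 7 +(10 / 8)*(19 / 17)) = 11.04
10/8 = 5/4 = 1.25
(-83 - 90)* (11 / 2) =-1903 / 2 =-951.50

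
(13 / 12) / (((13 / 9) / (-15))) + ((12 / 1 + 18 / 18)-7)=-21 / 4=-5.25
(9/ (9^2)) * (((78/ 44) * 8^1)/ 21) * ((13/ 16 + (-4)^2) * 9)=3497/ 308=11.35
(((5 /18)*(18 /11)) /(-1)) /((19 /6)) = -30 /209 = -0.14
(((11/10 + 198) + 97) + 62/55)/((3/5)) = 32695/66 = 495.38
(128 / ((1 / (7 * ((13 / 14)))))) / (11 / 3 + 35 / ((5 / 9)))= 312 / 25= 12.48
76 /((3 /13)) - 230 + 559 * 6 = 10360 /3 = 3453.33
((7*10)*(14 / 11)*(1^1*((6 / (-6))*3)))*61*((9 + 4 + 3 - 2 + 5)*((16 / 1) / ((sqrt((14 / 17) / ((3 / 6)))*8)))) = -486780*sqrt(119) / 11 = -482740.26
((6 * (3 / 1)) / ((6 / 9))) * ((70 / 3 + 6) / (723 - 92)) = 1.26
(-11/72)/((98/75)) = -275/2352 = -0.12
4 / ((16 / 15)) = 15 / 4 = 3.75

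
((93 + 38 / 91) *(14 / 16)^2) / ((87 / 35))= 2082745 / 72384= 28.77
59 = 59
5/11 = 0.45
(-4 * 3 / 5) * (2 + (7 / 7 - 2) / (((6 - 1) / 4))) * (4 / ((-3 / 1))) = 3.84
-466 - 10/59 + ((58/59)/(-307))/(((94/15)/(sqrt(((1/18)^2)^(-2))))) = -396996156/851311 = -466.34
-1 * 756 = -756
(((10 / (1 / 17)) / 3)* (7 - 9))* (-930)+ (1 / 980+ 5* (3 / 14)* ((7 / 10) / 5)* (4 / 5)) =105400.12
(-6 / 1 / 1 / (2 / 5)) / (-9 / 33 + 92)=-165 / 1009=-0.16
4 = 4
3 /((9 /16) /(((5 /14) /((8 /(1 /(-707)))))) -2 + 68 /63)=-945 /2806373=-0.00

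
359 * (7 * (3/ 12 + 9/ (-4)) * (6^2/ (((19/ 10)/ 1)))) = -1809360/ 19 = -95229.47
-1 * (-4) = 4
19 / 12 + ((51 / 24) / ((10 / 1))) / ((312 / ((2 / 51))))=59281 / 37440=1.58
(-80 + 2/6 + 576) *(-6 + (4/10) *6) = -8934/5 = -1786.80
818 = 818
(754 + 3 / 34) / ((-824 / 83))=-2128037 / 28016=-75.96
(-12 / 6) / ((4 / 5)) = -5 / 2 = -2.50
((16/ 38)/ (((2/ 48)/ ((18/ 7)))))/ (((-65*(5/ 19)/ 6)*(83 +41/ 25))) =-5184/ 48139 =-0.11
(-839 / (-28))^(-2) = 784 / 703921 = 0.00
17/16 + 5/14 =159/112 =1.42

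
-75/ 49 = -1.53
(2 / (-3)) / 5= -2 / 15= -0.13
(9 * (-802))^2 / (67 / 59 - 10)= -3073871916 / 523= -5877384.16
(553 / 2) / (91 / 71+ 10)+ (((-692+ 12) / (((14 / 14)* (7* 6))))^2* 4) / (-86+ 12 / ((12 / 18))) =237829 / 26166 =9.09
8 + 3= 11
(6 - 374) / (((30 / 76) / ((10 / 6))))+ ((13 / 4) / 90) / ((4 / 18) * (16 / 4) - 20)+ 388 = -72185077 / 61920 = -1165.78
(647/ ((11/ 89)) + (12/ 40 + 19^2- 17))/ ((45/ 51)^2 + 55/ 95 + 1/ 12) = 20219059038/ 5221645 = 3872.16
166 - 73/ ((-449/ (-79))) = 68767/ 449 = 153.16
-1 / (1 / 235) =-235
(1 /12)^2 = 1 /144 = 0.01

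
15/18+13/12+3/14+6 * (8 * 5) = 20339/84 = 242.13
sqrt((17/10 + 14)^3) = 157*sqrt(1570)/100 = 62.21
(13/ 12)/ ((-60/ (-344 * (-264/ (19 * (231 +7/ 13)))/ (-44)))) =169/ 19950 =0.01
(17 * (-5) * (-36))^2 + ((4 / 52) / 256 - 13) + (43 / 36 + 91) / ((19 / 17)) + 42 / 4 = 5328757918187 / 569088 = 9363679.99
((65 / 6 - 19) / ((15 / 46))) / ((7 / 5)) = -161 / 9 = -17.89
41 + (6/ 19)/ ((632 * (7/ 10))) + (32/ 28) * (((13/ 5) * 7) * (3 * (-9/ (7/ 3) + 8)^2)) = 817856399/ 735490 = 1111.99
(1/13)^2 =1/169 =0.01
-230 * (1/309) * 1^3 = -230/309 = -0.74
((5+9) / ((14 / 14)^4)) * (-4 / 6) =-28 / 3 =-9.33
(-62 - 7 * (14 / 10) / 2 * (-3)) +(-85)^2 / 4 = 35179 / 20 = 1758.95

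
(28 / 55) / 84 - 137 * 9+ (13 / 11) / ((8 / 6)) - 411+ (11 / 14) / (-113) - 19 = -867723511 / 522060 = -1662.11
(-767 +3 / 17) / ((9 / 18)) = -26072 / 17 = -1533.65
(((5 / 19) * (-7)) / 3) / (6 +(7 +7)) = -7 / 228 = -0.03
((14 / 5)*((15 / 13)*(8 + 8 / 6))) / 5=392 / 65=6.03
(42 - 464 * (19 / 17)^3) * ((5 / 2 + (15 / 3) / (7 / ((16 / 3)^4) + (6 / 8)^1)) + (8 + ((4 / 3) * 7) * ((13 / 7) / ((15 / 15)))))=-1697964512955 / 81423149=-20853.58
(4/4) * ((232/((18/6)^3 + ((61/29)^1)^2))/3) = 48778/19821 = 2.46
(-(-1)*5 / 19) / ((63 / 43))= 215 / 1197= 0.18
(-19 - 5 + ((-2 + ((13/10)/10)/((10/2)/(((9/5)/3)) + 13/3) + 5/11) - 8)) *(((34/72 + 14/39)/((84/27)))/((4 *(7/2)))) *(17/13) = -1324273089/1582380800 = -0.84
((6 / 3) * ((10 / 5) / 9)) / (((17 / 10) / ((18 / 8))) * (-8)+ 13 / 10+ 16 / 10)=-40 / 283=-0.14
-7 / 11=-0.64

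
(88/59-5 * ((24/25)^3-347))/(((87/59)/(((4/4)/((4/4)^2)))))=1174.62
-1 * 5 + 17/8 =-23/8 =-2.88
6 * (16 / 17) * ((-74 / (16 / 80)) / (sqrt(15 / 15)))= -2089.41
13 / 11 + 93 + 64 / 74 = 38684 / 407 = 95.05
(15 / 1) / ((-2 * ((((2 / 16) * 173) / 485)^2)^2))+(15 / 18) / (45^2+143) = -22110506630682874795 / 11651851493328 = -1897595.99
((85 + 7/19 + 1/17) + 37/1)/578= 19772/93347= 0.21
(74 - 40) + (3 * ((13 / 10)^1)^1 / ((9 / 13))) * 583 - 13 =99157 / 30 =3305.23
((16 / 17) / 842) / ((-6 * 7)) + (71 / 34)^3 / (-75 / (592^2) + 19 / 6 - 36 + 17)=-415883044467364 / 723087822446745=-0.58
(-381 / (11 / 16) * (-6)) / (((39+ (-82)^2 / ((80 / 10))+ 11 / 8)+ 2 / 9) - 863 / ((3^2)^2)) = 3.82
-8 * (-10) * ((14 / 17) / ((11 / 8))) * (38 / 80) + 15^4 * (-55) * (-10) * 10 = 52067816756 / 187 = 278437522.76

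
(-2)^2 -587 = -583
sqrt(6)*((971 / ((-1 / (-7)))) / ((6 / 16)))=54376*sqrt(6) / 3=44397.82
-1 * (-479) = 479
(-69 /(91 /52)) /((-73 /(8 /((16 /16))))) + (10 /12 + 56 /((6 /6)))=187499 /3066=61.15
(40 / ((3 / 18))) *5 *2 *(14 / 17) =33600 / 17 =1976.47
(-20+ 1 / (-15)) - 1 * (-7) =-196 / 15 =-13.07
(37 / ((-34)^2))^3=50653 / 1544804416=0.00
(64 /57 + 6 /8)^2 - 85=-4236311 /51984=-81.49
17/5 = 3.40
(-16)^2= 256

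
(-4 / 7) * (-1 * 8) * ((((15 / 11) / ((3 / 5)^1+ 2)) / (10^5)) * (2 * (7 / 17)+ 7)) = 57 / 303875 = 0.00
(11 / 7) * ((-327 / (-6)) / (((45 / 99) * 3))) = 13189 / 210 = 62.80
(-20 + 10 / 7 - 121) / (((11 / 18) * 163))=-17586 / 12551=-1.40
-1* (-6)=6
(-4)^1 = -4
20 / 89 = 0.22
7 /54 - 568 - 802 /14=-236309 /378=-625.16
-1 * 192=-192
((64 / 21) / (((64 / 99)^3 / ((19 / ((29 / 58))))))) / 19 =323433 / 14336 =22.56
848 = 848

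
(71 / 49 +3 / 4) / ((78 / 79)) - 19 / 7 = -7447 / 15288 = -0.49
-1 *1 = -1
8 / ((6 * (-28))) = -1 / 21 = -0.05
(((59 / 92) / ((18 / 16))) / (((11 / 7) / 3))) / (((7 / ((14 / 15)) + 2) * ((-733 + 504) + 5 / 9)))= -1239 / 2470798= -0.00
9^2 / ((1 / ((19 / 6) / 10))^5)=2476099 / 9600000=0.26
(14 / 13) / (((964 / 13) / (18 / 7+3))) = 39 / 482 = 0.08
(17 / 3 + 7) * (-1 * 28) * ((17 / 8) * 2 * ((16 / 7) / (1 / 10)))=-103360 / 3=-34453.33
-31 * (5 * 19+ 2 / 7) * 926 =-19146902 / 7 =-2735271.71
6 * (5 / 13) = 30 / 13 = 2.31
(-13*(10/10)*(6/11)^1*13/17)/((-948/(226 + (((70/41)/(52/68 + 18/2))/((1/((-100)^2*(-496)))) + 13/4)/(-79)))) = 2036075565121/31772232008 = 64.08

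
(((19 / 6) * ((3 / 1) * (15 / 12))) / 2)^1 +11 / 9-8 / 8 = 887 / 144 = 6.16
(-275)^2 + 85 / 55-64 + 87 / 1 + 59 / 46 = 38279319 / 506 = 75650.83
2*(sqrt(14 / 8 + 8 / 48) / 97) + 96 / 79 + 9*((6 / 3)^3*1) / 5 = sqrt(69) / 291 + 6168 / 395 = 15.64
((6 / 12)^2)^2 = 1 / 16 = 0.06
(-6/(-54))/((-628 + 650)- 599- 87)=-1/5976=-0.00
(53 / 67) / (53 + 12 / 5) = 265 / 18559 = 0.01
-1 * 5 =-5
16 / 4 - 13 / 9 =23 / 9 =2.56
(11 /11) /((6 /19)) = 19 /6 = 3.17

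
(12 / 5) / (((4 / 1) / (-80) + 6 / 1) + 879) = 48 / 17699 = 0.00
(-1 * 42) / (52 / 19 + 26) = -1.46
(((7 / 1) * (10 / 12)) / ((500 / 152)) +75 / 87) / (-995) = -5732 / 2164125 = -0.00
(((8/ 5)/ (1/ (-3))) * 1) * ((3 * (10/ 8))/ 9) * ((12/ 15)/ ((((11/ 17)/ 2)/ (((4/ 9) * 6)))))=-2176/ 165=-13.19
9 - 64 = -55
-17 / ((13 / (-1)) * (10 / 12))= 102 / 65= 1.57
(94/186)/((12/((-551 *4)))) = -25897/279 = -92.82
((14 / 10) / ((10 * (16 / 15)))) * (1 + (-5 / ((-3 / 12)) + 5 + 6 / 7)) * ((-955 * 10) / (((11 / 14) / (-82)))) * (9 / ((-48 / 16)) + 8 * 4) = 1120733565 / 11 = 101884869.55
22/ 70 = 11/ 35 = 0.31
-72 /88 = -9 /11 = -0.82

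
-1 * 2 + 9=7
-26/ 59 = -0.44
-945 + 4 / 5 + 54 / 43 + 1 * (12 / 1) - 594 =-327863 / 215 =-1524.94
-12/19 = -0.63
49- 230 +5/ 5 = -180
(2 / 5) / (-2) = -1 / 5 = -0.20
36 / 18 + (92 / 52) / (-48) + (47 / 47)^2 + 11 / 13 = 2377 / 624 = 3.81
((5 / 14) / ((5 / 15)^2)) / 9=5 / 14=0.36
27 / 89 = 0.30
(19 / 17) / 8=19 / 136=0.14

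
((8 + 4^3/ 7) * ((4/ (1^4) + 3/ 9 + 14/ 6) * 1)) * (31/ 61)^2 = 768800/ 26047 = 29.52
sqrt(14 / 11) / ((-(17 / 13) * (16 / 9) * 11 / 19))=-2223 * sqrt(154) / 32912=-0.84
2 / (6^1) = 1 / 3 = 0.33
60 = 60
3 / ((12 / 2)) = 1 / 2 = 0.50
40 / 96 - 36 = -427 / 12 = -35.58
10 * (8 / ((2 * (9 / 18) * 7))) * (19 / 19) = 80 / 7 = 11.43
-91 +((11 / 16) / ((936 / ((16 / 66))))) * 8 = -63881 / 702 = -91.00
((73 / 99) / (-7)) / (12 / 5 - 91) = 365 / 306999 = 0.00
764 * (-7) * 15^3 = -18049500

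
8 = 8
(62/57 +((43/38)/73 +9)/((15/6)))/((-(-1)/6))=195314/6935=28.16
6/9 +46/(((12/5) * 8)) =49/16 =3.06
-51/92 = -0.55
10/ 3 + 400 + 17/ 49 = 59341/ 147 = 403.68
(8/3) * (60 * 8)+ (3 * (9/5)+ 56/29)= 186663/145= 1287.33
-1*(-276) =276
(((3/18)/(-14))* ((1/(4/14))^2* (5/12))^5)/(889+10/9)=-126105021875/2721646116864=-0.05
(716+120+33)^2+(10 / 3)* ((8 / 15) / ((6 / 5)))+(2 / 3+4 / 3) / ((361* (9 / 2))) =7360568719 / 9747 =755162.48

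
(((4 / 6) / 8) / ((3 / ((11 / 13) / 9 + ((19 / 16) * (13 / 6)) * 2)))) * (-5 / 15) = -9809 / 202176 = -0.05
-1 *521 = -521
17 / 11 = 1.55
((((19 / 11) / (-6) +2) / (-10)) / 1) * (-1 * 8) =226 / 165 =1.37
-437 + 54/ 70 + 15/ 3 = -15093/ 35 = -431.23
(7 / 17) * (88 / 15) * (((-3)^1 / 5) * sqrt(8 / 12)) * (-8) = 4928 * sqrt(6) / 1275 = 9.47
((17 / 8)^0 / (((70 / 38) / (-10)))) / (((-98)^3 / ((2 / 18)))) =19 / 29647548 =0.00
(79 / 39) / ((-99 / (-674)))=53246 / 3861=13.79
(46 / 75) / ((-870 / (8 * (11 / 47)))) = -2024 / 1533375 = -0.00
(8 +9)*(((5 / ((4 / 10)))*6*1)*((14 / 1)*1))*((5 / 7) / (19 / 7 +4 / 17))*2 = 1011500 / 117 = 8645.30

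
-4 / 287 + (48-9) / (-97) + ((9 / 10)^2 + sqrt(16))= 12232459 / 2783900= 4.39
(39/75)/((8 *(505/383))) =4979/101000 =0.05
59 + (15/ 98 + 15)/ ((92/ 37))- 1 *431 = -3299007/ 9016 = -365.91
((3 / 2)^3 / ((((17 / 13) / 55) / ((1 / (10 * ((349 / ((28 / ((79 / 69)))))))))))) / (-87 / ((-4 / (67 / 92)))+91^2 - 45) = 24509628 / 203330252377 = 0.00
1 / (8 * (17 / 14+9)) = 7 / 572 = 0.01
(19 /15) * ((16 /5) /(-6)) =-152 /225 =-0.68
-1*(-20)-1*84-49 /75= -4849 /75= -64.65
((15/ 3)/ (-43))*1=-5/ 43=-0.12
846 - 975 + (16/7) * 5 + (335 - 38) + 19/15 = 18973/105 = 180.70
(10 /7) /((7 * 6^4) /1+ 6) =5 /31773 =0.00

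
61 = 61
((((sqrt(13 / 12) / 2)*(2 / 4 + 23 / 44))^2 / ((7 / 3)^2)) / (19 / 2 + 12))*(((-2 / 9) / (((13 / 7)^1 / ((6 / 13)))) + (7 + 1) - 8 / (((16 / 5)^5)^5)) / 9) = 143608967373321541322794000951299225 / 67222213255888371454463038357006974976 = 0.00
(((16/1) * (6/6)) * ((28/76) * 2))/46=112/437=0.26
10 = 10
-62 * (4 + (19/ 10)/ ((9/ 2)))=-12338/ 45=-274.18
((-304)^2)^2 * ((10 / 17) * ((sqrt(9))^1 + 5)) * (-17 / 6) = -341628682240 / 3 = -113876227413.33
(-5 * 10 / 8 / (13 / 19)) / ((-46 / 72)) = 14.30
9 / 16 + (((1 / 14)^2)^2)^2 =830131345 / 1475789056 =0.56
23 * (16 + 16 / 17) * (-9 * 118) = -7034688 / 17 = -413805.18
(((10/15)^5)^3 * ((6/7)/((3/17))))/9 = 1114112/903981141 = 0.00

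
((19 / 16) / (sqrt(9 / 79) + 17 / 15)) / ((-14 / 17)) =-6506835 / 4660544 + 218025 *sqrt(79) / 4660544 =-0.98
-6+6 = 0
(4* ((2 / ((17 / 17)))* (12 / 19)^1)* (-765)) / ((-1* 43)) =73440 / 817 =89.89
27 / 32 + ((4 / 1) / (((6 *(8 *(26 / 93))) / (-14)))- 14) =-17.33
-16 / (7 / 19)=-304 / 7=-43.43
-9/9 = -1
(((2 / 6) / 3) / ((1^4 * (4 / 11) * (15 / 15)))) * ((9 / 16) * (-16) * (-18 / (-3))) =-33 / 2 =-16.50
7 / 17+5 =92 / 17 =5.41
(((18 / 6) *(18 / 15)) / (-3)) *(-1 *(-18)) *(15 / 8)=-40.50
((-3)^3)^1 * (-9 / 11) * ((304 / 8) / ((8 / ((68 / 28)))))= 78489 / 308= 254.83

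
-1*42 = -42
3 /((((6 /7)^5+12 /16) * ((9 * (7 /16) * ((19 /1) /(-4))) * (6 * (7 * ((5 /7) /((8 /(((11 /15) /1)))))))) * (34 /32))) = -39337984 /868974975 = -0.05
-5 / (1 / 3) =-15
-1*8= -8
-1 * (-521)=521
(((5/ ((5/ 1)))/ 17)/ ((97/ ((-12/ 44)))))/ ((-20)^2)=-0.00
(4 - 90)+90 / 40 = -335 / 4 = -83.75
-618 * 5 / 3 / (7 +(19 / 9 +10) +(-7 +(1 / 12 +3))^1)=-37080 / 547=-67.79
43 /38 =1.13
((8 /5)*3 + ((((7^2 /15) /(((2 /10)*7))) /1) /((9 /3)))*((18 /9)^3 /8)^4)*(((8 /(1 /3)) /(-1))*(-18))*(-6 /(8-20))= 6024 /5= 1204.80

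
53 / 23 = 2.30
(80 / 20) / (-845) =-0.00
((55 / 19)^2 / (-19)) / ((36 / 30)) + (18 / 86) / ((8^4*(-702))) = -11543724953 / 31409610752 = -0.37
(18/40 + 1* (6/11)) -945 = -207681/220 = -944.00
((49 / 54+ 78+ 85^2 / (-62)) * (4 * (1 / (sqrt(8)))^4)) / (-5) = 0.47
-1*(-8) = 8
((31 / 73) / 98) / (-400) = -31 / 2861600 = -0.00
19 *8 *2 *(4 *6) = 7296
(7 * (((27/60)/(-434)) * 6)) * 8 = -0.35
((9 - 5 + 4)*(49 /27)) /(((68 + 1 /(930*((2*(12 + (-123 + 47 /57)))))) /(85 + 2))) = 44262444800 /2382883029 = 18.58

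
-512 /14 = -256 /7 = -36.57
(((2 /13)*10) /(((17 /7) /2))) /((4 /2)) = 140 /221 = 0.63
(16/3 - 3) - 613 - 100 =-2132/3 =-710.67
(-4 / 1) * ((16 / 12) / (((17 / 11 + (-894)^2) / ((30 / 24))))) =-220 / 26374839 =-0.00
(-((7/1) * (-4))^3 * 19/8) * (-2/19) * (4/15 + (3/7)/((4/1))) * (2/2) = -30772/15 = -2051.47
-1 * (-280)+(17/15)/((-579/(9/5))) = 1350983/4825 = 280.00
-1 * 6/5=-6/5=-1.20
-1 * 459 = -459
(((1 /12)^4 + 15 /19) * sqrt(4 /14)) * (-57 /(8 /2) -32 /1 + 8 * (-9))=-21018701 * sqrt(14) /1575936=-49.90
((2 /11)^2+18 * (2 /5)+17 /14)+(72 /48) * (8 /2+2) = 147779 /8470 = 17.45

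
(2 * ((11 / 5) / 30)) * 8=88 / 75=1.17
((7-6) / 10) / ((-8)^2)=1 / 640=0.00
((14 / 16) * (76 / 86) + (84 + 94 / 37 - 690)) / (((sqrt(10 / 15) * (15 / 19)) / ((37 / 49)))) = -14574881 * sqrt(6) / 50568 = -706.00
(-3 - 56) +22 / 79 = -4639 / 79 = -58.72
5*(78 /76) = 195 /38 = 5.13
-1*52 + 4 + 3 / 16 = -765 / 16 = -47.81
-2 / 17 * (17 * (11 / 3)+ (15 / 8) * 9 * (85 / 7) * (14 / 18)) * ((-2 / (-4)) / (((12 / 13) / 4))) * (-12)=4069 / 6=678.17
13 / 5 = 2.60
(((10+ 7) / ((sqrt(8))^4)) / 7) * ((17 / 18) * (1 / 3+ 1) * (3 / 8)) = 289 / 16128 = 0.02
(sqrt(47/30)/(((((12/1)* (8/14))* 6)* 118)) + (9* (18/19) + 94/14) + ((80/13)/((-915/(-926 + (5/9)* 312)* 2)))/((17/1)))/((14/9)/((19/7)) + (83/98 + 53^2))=6517* sqrt(1410)/2667575156160 + 3476709530/634914913139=0.01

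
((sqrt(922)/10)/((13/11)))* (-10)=-11* sqrt(922)/13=-25.69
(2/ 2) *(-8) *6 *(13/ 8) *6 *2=-936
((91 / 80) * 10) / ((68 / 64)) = 182 / 17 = 10.71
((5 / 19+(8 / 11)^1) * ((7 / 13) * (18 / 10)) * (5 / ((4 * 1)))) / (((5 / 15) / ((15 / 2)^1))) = 27.00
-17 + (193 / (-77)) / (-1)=-1116 / 77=-14.49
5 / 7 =0.71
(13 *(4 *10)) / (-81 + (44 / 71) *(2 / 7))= -258440 / 40169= -6.43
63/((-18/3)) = -21/2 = -10.50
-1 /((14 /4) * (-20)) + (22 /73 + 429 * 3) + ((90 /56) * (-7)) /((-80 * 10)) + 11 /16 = 421233151 /327040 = 1288.02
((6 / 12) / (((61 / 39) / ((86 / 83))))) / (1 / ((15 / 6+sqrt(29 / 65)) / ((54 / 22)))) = 473*sqrt(1885) / 227835+30745 / 91134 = 0.43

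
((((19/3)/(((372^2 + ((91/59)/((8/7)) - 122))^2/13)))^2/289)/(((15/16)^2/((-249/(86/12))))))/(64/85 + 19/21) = -900757723035297906688/588504640059061964819465807947494267435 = -0.00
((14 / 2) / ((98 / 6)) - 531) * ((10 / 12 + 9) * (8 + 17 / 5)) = -2081697 / 35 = -59477.06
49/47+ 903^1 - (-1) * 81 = 46297/47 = 985.04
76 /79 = 0.96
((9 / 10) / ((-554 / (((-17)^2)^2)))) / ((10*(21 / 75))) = -751689 / 15512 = -48.46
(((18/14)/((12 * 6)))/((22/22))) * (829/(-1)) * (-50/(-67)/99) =-0.11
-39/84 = -13/28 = -0.46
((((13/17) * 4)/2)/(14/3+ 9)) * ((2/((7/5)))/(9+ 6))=52/4879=0.01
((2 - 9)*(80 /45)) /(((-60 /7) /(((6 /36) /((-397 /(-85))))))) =1666 /32157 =0.05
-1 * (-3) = 3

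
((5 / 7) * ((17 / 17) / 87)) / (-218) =-5 / 132762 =-0.00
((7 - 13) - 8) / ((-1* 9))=14 / 9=1.56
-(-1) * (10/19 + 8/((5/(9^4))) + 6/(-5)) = 997208/95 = 10496.93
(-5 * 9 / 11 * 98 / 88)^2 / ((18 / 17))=19.60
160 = 160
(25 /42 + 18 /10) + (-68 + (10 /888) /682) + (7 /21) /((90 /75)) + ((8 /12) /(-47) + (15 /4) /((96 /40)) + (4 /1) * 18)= 24571265723 /2988714960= 8.22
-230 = -230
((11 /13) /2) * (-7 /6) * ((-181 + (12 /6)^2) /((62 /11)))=15.50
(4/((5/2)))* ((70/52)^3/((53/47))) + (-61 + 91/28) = -25285771/465764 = -54.29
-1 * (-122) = 122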